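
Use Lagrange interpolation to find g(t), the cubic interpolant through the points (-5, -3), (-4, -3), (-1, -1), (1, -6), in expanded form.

Build the Lagrange basis polynomials:
L_0(t) = (t + 4)(t + 1)(t - 1) / [-24] = -(1/24)t^3 - (1/6)t^2 + (1/24)t + 1/6
L_1(t) = (t + 5)(t + 1)(t - 1) / [15] = (1/15)t^3 + (1/3)t^2 - (1/15)t - 1/3
L_2(t) = (t + 5)(t + 4)(t - 1) / [-24] = -(1/24)t^3 - (1/3)t^2 - (11/24)t + 5/6
L_3(t) = (t + 5)(t + 4)(t + 1) / [60] = (1/60)t^3 + (1/6)t^2 + (29/60)t + 1/3
g(t) = (-3)·L_0 + (-3)·L_1 + (-1)·L_2 + (-6)·L_3
  (-3)·L_0(t) = (1/8)t^3 + (1/2)t^2 - (1/8)t - 1/2
  (-3)·L_1(t) = -(1/5)t^3 - t^2 + (1/5)t + 1
  (-1)·L_2(t) = (1/24)t^3 + (1/3)t^2 + (11/24)t - 5/6
  (-6)·L_3(t) = -(1/10)t^3 - t^2 - (29/10)t - 2
Adding term by term: -(2/15)t^3 - (7/6)t^2 - (71/30)t - 7/3

g(t) = -(2/15)t^3 - (7/6)t^2 - (71/30)t - 7/3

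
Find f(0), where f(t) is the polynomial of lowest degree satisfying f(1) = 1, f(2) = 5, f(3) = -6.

Using Newton's divided-difference form:
f[1,2] = (5 - 1) / (2 - 1) = 4
f[2,3] = (-6 - 5) / (3 - 2) = -11
f[1,2,3] = (-11 - 4) / (3 - 1) = -15/2
f(0) = 1 + 4·(-1) + (-15/2)·(-1)·(-2) = -18

-18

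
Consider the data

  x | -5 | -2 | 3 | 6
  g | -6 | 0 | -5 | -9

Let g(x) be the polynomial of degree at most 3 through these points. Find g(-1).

Using Newton's divided-difference form:
g[-5,-2] = (0 - (-6)) / (-2 - (-5)) = 2
g[-2,3] = (-5 - 0) / (3 - (-2)) = -1
g[3,6] = (-9 - (-5)) / (6 - 3) = -4/3
g[-5,-2,3] = (-1 - 2) / (3 - (-5)) = -3/8
g[-2,3,6] = (-4/3 - (-1)) / (6 - (-2)) = -1/24
g[-5,-2,3,6] = (-1/24 - (-3/8)) / (6 - (-5)) = 1/33
g(-1) = -6 + 2·(4) + (-3/8)·(4)·(1) + (1/33)·(4)·(1)·(-4) = 1/66

1/66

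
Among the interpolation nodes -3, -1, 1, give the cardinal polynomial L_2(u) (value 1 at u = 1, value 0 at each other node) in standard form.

L_2(u) = (u + 3)(u + 1) / [(4)·(2)]
       = (u^2 + 4u + 3) / (8)

L_2(u) = (1/8)u^2 + (1/2)u + 3/8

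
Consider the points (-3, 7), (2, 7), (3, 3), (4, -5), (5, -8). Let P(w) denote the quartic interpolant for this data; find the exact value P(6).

L_0(6) = (4)·(3)·(2)·(1)/[(-5)·(-6)·(-7)·(-8)] = 1/70
L_1(6) = (9)·(3)·(2)·(1)/[(5)·(-1)·(-2)·(-3)] = -9/5
L_2(6) = (9)·(4)·(2)·(1)/[(6)·(1)·(-1)·(-2)] = 6
L_3(6) = (9)·(4)·(3)·(1)/[(7)·(2)·(1)·(-1)] = -54/7
L_4(6) = (9)·(4)·(3)·(2)/[(8)·(3)·(2)·(1)] = 9/2
Sum: 7·(1/70) + 7·(-9/5) + 3·(6) + (-5)·(-54/7) + (-8)·(9/2) = 113/14

113/14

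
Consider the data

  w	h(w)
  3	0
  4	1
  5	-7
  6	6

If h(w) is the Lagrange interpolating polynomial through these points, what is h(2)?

Evaluate each Lagrange basis at w = 2:
L_0(2) = (-2)·(-3)·(-4)/[(-1)·(-2)·(-3)] = 4
L_1(2) = (-1)·(-3)·(-4)/[(1)·(-1)·(-2)] = -6
L_2(2) = (-1)·(-2)·(-4)/[(2)·(1)·(-1)] = 4
L_3(2) = (-1)·(-2)·(-3)/[(3)·(2)·(1)] = -1
Sum: 0 + 1·(-6) + (-7)·(4) + 6·(-1) = -40

-40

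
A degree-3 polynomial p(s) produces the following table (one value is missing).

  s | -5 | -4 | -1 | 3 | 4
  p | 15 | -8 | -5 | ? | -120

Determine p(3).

-57

The 4 known values determine p uniquely (degree ≤ 3).
L_0(3) = (7)·(4)·(-1)/[(-1)·(-4)·(-9)] = 7/9
L_1(3) = (8)·(4)·(-1)/[(1)·(-3)·(-8)] = -4/3
L_2(3) = (8)·(7)·(-1)/[(4)·(3)·(-5)] = 14/15
L_3(3) = (8)·(7)·(4)/[(9)·(8)·(5)] = 28/45
Sum: 15·(7/9) + (-8)·(-4/3) + (-5)·(14/15) + (-120)·(28/45) = -57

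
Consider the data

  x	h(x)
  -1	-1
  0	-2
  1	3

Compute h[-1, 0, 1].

h[-1,0] = (-2 - (-1)) / (0 - (-1)) = -1
h[0,1] = (3 - (-2)) / (1 - 0) = 5
h[-1,0,1] = (5 - (-1)) / (1 - (-1)) = 3

3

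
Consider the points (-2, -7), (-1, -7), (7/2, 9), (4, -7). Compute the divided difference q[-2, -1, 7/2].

64/99

q[-2,-1] = (-7 - (-7)) / (-1 - (-2)) = 0
q[-1,7/2] = (9 - (-7)) / (7/2 - (-1)) = 32/9
q[-2,-1,7/2] = (32/9 - 0) / (7/2 - (-2)) = 64/99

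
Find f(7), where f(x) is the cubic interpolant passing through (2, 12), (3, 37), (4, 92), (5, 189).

L_0(7) = (4)·(3)·(2)/[(-1)·(-2)·(-3)] = -4
L_1(7) = (5)·(3)·(2)/[(1)·(-1)·(-2)] = 15
L_2(7) = (5)·(4)·(2)/[(2)·(1)·(-1)] = -20
L_3(7) = (5)·(4)·(3)/[(3)·(2)·(1)] = 10
Sum: 12·(-4) + 37·(15) + 92·(-20) + 189·(10) = 557

557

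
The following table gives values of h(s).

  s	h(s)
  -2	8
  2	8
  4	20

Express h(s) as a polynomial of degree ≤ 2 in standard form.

h(s) = s^2 + 4

L_0(s) = (s - 2)(s - 4) / [24] = (1/24)s^2 - (1/4)s + 1/3
L_1(s) = (s + 2)(s - 4) / [-8] = -(1/8)s^2 + (1/4)s + 1
L_2(s) = (s + 2)(s - 2) / [12] = (1/12)s^2 - 1/3
h(s) = 8·L_0 + 8·L_1 + 20·L_2
  8·L_0(s) = (1/3)s^2 - 2s + 8/3
  8·L_1(s) = -s^2 + 2s + 8
  20·L_2(s) = (5/3)s^2 - 20/3
Adding term by term: s^2 + 4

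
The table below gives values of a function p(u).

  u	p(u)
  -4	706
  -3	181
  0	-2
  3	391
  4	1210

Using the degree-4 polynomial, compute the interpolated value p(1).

Using Newton's divided-difference form:
p[-4,-3] = (181 - 706) / (-3 - (-4)) = -525
p[-3,0] = (-2 - 181) / (0 - (-3)) = -61
p[0,3] = (391 - (-2)) / (3 - 0) = 131
p[3,4] = (1210 - 391) / (4 - 3) = 819
p[-4,-3,0] = (-61 - (-525)) / (0 - (-4)) = 116
p[-3,0,3] = (131 - (-61)) / (3 - (-3)) = 32
p[0,3,4] = (819 - 131) / (4 - 0) = 172
p[-4,-3,0,3] = (32 - 116) / (3 - (-4)) = -12
p[-3,0,3,4] = (172 - 32) / (4 - (-3)) = 20
p[-4,-3,0,3,4] = (20 - (-12)) / (4 - (-4)) = 4
p(1) = 706 + (-525)·(5) + 116·(5)·(4) + (-12)·(5)·(4)·(1) + 4·(5)·(4)·(1)·(-2) = 1

1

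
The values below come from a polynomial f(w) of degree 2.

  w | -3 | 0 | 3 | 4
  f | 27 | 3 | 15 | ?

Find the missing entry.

The 3 known values determine f uniquely (degree ≤ 2).
Evaluate each Lagrange basis at w = 4:
L_0(4) = (4)·(1)/[(-3)·(-6)] = 2/9
L_1(4) = (7)·(1)/[(3)·(-3)] = -7/9
L_2(4) = (7)·(4)/[(6)·(3)] = 14/9
Sum: 27·(2/9) + 3·(-7/9) + 15·(14/9) = 27

27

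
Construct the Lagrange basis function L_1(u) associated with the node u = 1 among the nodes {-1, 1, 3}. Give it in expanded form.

L_1(u) = -(1/4)u^2 + (1/2)u + 3/4

L_1(u) = (u + 1)(u - 3) / [(2)·(-2)]
       = (u^2 - 2u - 3) / (-4)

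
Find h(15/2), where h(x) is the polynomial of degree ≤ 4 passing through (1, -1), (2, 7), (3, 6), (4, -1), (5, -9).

1119/64

Evaluate each Lagrange basis at x = 15/2:
L_0(15/2) = (11/2)·(9/2)·(7/2)·(5/2)/[(-1)·(-2)·(-3)·(-4)] = 1155/128
L_1(15/2) = (13/2)·(9/2)·(7/2)·(5/2)/[(1)·(-1)·(-2)·(-3)] = -1365/32
L_2(15/2) = (13/2)·(11/2)·(7/2)·(5/2)/[(2)·(1)·(-1)·(-2)] = 5005/64
L_3(15/2) = (13/2)·(11/2)·(9/2)·(5/2)/[(3)·(2)·(1)·(-1)] = -2145/32
L_4(15/2) = (13/2)·(11/2)·(9/2)·(7/2)/[(4)·(3)·(2)·(1)] = 3003/128
Sum: (-1)·(1155/128) + 7·(-1365/32) + 6·(5005/64) + (-1)·(-2145/32) + (-9)·(3003/128) = 1119/64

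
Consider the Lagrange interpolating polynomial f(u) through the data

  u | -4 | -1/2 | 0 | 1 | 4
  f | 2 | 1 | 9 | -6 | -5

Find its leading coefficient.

Build the Lagrange basis polynomials:
L_0(u) = (u + 1/2)u(u - 1)(u - 4) / [560] = (1/560)u^4 - (9/1120)u^3 + (3/1120)u^2 + (1/280)u
L_1(u) = (u + 4)u(u - 1)(u - 4) / [-189/16] = -(16/189)u^4 + (16/189)u^3 + (256/189)u^2 - (256/189)u
L_2(u) = (u + 4)(u + 1/2)(u - 1)(u - 4) / [8] = (1/8)u^4 - (1/16)u^3 - (33/16)u^2 + u + 1
L_3(u) = (u + 4)(u + 1/2)u(u - 4) / [-45/2] = -(2/45)u^4 - (1/45)u^3 + (32/45)u^2 + (16/45)u
L_4(u) = (u + 4)(u + 1/2)u(u - 1) / [432] = (1/432)u^4 + (7/864)u^3 - (5/864)u^2 - (1/216)u
f(u) = 2·L_0 + 1·L_1 + 9·L_2 + (-6)·L_3 + (-5)·L_4
Only the coefficient of u^4 is needed; take it from each L_i and combine:
2·(1/560) + 1·(-16/189) + 9·(1/8) + (-6)·(-2/45) + (-5)·(1/432) = 6547/5040

6547/5040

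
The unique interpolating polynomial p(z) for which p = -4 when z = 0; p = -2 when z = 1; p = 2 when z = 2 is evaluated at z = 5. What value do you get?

26

Evaluate each Lagrange basis at z = 5:
L_0(5) = (4)·(3)/[(-1)·(-2)] = 6
L_1(5) = (5)·(3)/[(1)·(-1)] = -15
L_2(5) = (5)·(4)/[(2)·(1)] = 10
Sum: (-4)·(6) + (-2)·(-15) + 2·(10) = 26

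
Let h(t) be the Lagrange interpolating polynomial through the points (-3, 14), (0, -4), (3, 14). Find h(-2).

Evaluate each Lagrange basis at t = -2:
L_0(-2) = (-2)·(-5)/[(-3)·(-6)] = 5/9
L_1(-2) = (1)·(-5)/[(3)·(-3)] = 5/9
L_2(-2) = (1)·(-2)/[(6)·(3)] = -1/9
Sum: 14·(5/9) + (-4)·(5/9) + 14·(-1/9) = 4

4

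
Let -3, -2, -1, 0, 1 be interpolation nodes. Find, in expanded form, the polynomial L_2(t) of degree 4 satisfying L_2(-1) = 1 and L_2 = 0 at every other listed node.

L_2(t) = (t + 3)(t + 2)t(t - 1) / [(2)·(1)·(-1)·(-2)]
       = (t^4 + 4t^3 + t^2 - 6t) / (4)

L_2(t) = (1/4)t^4 + t^3 + (1/4)t^2 - (3/2)t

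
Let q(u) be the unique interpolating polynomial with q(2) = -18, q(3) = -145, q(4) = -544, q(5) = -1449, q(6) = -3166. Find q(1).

-1

Using Newton's divided-difference form:
q[2,3] = (-145 - (-18)) / (3 - 2) = -127
q[3,4] = (-544 - (-145)) / (4 - 3) = -399
q[4,5] = (-1449 - (-544)) / (5 - 4) = -905
q[5,6] = (-3166 - (-1449)) / (6 - 5) = -1717
q[2,3,4] = (-399 - (-127)) / (4 - 2) = -136
q[3,4,5] = (-905 - (-399)) / (5 - 3) = -253
q[4,5,6] = (-1717 - (-905)) / (6 - 4) = -406
q[2,3,4,5] = (-253 - (-136)) / (5 - 2) = -39
q[3,4,5,6] = (-406 - (-253)) / (6 - 3) = -51
q[2,3,4,5,6] = (-51 - (-39)) / (6 - 2) = -3
q(1) = -18 + (-127)·(-1) + (-136)·(-1)·(-2) + (-39)·(-1)·(-2)·(-3) + (-3)·(-1)·(-2)·(-3)·(-4) = -1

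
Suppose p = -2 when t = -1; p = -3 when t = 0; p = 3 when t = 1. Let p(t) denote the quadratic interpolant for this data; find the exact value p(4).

Using Newton's divided-difference form:
p[-1,0] = (-3 - (-2)) / (0 - (-1)) = -1
p[0,1] = (3 - (-3)) / (1 - 0) = 6
p[-1,0,1] = (6 - (-1)) / (1 - (-1)) = 7/2
p(4) = -2 + (-1)·(5) + (7/2)·(5)·(4) = 63

63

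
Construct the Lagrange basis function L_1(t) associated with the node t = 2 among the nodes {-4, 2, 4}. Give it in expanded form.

L_1(t) = -(1/12)t^2 + 4/3

L_1(t) = (t + 4)(t - 4) / [(6)·(-2)]
       = (t^2 - 16) / (-12)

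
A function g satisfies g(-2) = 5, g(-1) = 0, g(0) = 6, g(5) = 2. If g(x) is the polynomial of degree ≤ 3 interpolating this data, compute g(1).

Using Newton's divided-difference form:
g[-2,-1] = (0 - 5) / (-1 - (-2)) = -5
g[-1,0] = (6 - 0) / (0 - (-1)) = 6
g[0,5] = (2 - 6) / (5 - 0) = -4/5
g[-2,-1,0] = (6 - (-5)) / (0 - (-2)) = 11/2
g[-1,0,5] = (-4/5 - 6) / (5 - (-1)) = -17/15
g[-2,-1,0,5] = (-17/15 - 11/2) / (5 - (-2)) = -199/210
g(1) = 5 + (-5)·(3) + (11/2)·(3)·(2) + (-199/210)·(3)·(2)·(1) = 606/35

606/35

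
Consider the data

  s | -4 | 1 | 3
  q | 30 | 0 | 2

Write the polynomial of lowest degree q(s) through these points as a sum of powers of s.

Build the Lagrange basis polynomials:
L_0(s) = (s - 1)(s - 3) / [35] = (1/35)s^2 - (4/35)s + 3/35
L_1(s) = (s + 4)(s - 3) / [-10] = -(1/10)s^2 - (1/10)s + 6/5
L_2(s) = (s + 4)(s - 1) / [14] = (1/14)s^2 + (3/14)s - 2/7
q(s) = 30·L_0 + 0·L_1 + 2·L_2
  30·L_0(s) = (6/7)s^2 - (24/7)s + 18/7
  0·L_1(s) = 0
  2·L_2(s) = (1/7)s^2 + (3/7)s - 4/7
Adding term by term: s^2 - 3s + 2

q(s) = s^2 - 3s + 2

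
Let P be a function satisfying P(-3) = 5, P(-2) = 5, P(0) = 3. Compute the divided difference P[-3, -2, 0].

-1/3

P[-3,-2] = (5 - 5) / (-2 - (-3)) = 0
P[-2,0] = (3 - 5) / (0 - (-2)) = -1
P[-3,-2,0] = (-1 - 0) / (0 - (-3)) = -1/3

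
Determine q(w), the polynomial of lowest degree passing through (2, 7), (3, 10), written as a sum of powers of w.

L_0(w) = (w - 3) / [-1] = -w + 3
L_1(w) = (w - 2) / [1] = w - 2
q(w) = 7·L_0 + 10·L_1
  7·L_0(w) = -7w + 21
  10·L_1(w) = 10w - 20
Adding term by term: 3w + 1

q(w) = 3w + 1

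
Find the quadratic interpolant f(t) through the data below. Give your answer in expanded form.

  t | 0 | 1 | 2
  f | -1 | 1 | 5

L_0(t) = (t - 1)(t - 2) / [2] = (1/2)t^2 - (3/2)t + 1
L_1(t) = t(t - 2) / [-1] = -t^2 + 2t
L_2(t) = t(t - 1) / [2] = (1/2)t^2 - (1/2)t
f(t) = (-1)·L_0 + 1·L_1 + 5·L_2
  (-1)·L_0(t) = -(1/2)t^2 + (3/2)t - 1
  1·L_1(t) = -t^2 + 2t
  5·L_2(t) = (5/2)t^2 - (5/2)t
Adding term by term: t^2 + t - 1

f(t) = t^2 + t - 1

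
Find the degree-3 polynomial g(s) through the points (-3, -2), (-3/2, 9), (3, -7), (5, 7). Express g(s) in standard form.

g(s) = (1207/2808)s^3 - (6571/5616)s^2 - (489/104)s + 3763/624

Build the Lagrange basis polynomials:
L_0(s) = (s + 3/2)(s - 3)(s - 5) / [-72] = -(1/72)s^3 + (13/144)s^2 - (1/24)s - 5/16
L_1(s) = (s + 3)(s - 3)(s - 5) / [351/8] = (8/351)s^3 - (40/351)s^2 - (8/39)s + 40/39
L_2(s) = (s + 3)(s + 3/2)(s - 5) / [-54] = -(1/54)s^3 + (1/108)s^2 + (1/3)s + 5/12
L_3(s) = (s + 3)(s + 3/2)(s - 3) / [104] = (1/104)s^3 + (3/208)s^2 - (9/104)s - 27/208
g(s) = (-2)·L_0 + 9·L_1 + (-7)·L_2 + 7·L_3
  (-2)·L_0(s) = (1/36)s^3 - (13/72)s^2 + (1/12)s + 5/8
  9·L_1(s) = (8/39)s^3 - (40/39)s^2 - (24/13)s + 120/13
  (-7)·L_2(s) = (7/54)s^3 - (7/108)s^2 - (7/3)s - 35/12
  7·L_3(s) = (7/104)s^3 + (21/208)s^2 - (63/104)s - 189/208
Adding term by term: (1207/2808)s^3 - (6571/5616)s^2 - (489/104)s + 3763/624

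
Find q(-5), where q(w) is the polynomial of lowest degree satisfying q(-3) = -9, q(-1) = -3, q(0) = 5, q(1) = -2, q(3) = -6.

Evaluate each Lagrange basis at w = -5:
L_0(-5) = (-4)·(-5)·(-6)·(-8)/[(-2)·(-3)·(-4)·(-6)] = 20/3
L_1(-5) = (-2)·(-5)·(-6)·(-8)/[(2)·(-1)·(-2)·(-4)] = -30
L_2(-5) = (-2)·(-4)·(-6)·(-8)/[(3)·(1)·(-1)·(-3)] = 128/3
L_3(-5) = (-2)·(-4)·(-5)·(-8)/[(4)·(2)·(1)·(-2)] = -20
L_4(-5) = (-2)·(-4)·(-5)·(-6)/[(6)·(4)·(3)·(2)] = 5/3
Sum: (-9)·(20/3) + (-3)·(-30) + 5·(128/3) + (-2)·(-20) + (-6)·(5/3) = 820/3

820/3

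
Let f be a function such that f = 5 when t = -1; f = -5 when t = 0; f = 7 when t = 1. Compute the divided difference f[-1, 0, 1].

f[-1,0] = (-5 - 5) / (0 - (-1)) = -10
f[0,1] = (7 - (-5)) / (1 - 0) = 12
f[-1,0,1] = (12 - (-10)) / (1 - (-1)) = 11

11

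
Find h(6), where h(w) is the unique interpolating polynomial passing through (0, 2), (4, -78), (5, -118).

-166

Using Newton's divided-difference form:
h[0,4] = (-78 - 2) / (4 - 0) = -20
h[4,5] = (-118 - (-78)) / (5 - 4) = -40
h[0,4,5] = (-40 - (-20)) / (5 - 0) = -4
h(6) = 2 + (-20)·(6) + (-4)·(6)·(2) = -166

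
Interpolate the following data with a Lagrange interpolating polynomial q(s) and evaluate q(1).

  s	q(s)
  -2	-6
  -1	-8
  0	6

Evaluate each Lagrange basis at s = 1:
L_0(1) = (2)·(1)/[(-1)·(-2)] = 1
L_1(1) = (3)·(1)/[(1)·(-1)] = -3
L_2(1) = (3)·(2)/[(2)·(1)] = 3
Sum: (-6)·(1) + (-8)·(-3) + 6·(3) = 36

36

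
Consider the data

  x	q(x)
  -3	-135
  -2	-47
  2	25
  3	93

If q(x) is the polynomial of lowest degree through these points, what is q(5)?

457

Using Newton's divided-difference form:
q[-3,-2] = (-47 - (-135)) / (-2 - (-3)) = 88
q[-2,2] = (25 - (-47)) / (2 - (-2)) = 18
q[2,3] = (93 - 25) / (3 - 2) = 68
q[-3,-2,2] = (18 - 88) / (2 - (-3)) = -14
q[-2,2,3] = (68 - 18) / (3 - (-2)) = 10
q[-3,-2,2,3] = (10 - (-14)) / (3 - (-3)) = 4
q(5) = -135 + 88·(8) + (-14)·(8)·(7) + 4·(8)·(7)·(3) = 457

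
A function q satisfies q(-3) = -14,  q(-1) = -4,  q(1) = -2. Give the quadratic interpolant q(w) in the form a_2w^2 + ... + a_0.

L_0(w) = (w + 1)(w - 1) / [8] = (1/8)w^2 - 1/8
L_1(w) = (w + 3)(w - 1) / [-4] = -(1/4)w^2 - (1/2)w + 3/4
L_2(w) = (w + 3)(w + 1) / [8] = (1/8)w^2 + (1/2)w + 3/8
q(w) = (-14)·L_0 + (-4)·L_1 + (-2)·L_2
  (-14)·L_0(w) = -(7/4)w^2 + 7/4
  (-4)·L_1(w) = w^2 + 2w - 3
  (-2)·L_2(w) = -(1/4)w^2 - w - 3/4
Adding term by term: -w^2 + w - 2

q(w) = -w^2 + w - 2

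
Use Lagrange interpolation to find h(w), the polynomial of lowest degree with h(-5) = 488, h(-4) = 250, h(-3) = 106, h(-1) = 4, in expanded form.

h(w) = -4w^3 - w^2 - 3w - 2

Build the Lagrange basis polynomials:
L_0(w) = (w + 4)(w + 3)(w + 1) / [-8] = -(1/8)w^3 - w^2 - (19/8)w - 3/2
L_1(w) = (w + 5)(w + 3)(w + 1) / [3] = (1/3)w^3 + 3w^2 + (23/3)w + 5
L_2(w) = (w + 5)(w + 4)(w + 1) / [-4] = -(1/4)w^3 - (5/2)w^2 - (29/4)w - 5
L_3(w) = (w + 5)(w + 4)(w + 3) / [24] = (1/24)w^3 + (1/2)w^2 + (47/24)w + 5/2
h(w) = 488·L_0 + 250·L_1 + 106·L_2 + 4·L_3
  488·L_0(w) = -61w^3 - 488w^2 - 1159w - 732
  250·L_1(w) = (250/3)w^3 + 750w^2 + (5750/3)w + 1250
  106·L_2(w) = -(53/2)w^3 - 265w^2 - (1537/2)w - 530
  4·L_3(w) = (1/6)w^3 + 2w^2 + (47/6)w + 10
Adding term by term: -4w^3 - w^2 - 3w - 2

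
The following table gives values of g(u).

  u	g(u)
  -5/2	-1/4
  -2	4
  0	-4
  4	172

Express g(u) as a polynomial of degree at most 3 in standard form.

Build the Lagrange basis polynomials:
L_0(u) = (u + 2)u(u - 4) / [-65/8] = -(8/65)u^3 + (16/65)u^2 + (64/65)u
L_1(u) = (u + 5/2)u(u - 4) / [6] = (1/6)u^3 - (1/4)u^2 - (5/3)u
L_2(u) = (u + 5/2)(u + 2)(u - 4) / [-20] = -(1/20)u^3 - (1/40)u^2 + (13/20)u + 1
L_3(u) = (u + 5/2)(u + 2)u / [156] = (1/156)u^3 + (3/104)u^2 + (5/156)u
g(u) = (-1/4)·L_0 + 4·L_1 + (-4)·L_2 + 172·L_3
  (-1/4)·L_0(u) = (2/65)u^3 - (4/65)u^2 - (16/65)u
  4·L_1(u) = (2/3)u^3 - u^2 - (20/3)u
  (-4)·L_2(u) = (1/5)u^3 + (1/10)u^2 - (13/5)u - 4
  172·L_3(u) = (43/39)u^3 + (129/26)u^2 + (215/39)u
Adding term by term: 2u^3 + 4u^2 - 4u - 4

g(u) = 2u^3 + 4u^2 - 4u - 4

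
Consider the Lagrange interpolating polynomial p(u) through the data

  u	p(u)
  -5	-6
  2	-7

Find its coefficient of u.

-1/7

The leading coefficient equals the top divided difference p[-5,2].
p[-5,2] = (-7 - (-6)) / (2 - (-5)) = -1/7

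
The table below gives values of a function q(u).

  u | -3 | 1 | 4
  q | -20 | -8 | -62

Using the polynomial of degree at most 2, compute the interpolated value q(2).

L_0(2) = (1)·(-2)/[(-4)·(-7)] = -1/14
L_1(2) = (5)·(-2)/[(4)·(-3)] = 5/6
L_2(2) = (5)·(1)/[(7)·(3)] = 5/21
Sum: (-20)·(-1/14) + (-8)·(5/6) + (-62)·(5/21) = -20

-20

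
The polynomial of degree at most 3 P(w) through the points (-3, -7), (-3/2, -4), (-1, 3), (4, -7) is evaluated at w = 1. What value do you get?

Using Newton's divided-difference form:
P[-3,-3/2] = (-4 - (-7)) / (-3/2 - (-3)) = 2
P[-3/2,-1] = (3 - (-4)) / (-1 - (-3/2)) = 14
P[-1,4] = (-7 - 3) / (4 - (-1)) = -2
P[-3,-3/2,-1] = (14 - 2) / (-1 - (-3)) = 6
P[-3/2,-1,4] = (-2 - 14) / (4 - (-3/2)) = -32/11
P[-3,-3/2,-1,4] = (-32/11 - 6) / (4 - (-3)) = -14/11
P(1) = -7 + 2·(4) + 6·(4)·(5/2) + (-14/11)·(4)·(5/2)·(2) = 391/11

391/11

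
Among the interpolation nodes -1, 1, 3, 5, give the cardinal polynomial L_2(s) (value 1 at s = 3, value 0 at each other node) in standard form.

L_2(s) = (s + 1)(s - 1)(s - 5) / [(4)·(2)·(-2)]
       = (s^3 - 5s^2 - s + 5) / (-16)

L_2(s) = -(1/16)s^3 + (5/16)s^2 + (1/16)s - 5/16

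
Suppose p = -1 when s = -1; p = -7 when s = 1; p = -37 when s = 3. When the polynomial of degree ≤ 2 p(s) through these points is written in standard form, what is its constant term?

-1

L_0(s) = (s - 1)(s - 3) / [8] = (1/8)s^2 - (1/2)s + 3/8
L_1(s) = (s + 1)(s - 3) / [-4] = -(1/4)s^2 + (1/2)s + 3/4
L_2(s) = (s + 1)(s - 1) / [8] = (1/8)s^2 - 1/8
p(s) = (-1)·L_0 + (-7)·L_1 + (-37)·L_2
Only the constant term is needed; take it from each L_i and combine:
(-1)·(3/8) + (-7)·(3/4) + (-37)·(-1/8) = -1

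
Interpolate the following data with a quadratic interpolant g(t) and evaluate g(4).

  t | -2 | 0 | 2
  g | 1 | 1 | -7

-23

Evaluate each Lagrange basis at t = 4:
L_0(4) = (4)·(2)/[(-2)·(-4)] = 1
L_1(4) = (6)·(2)/[(2)·(-2)] = -3
L_2(4) = (6)·(4)/[(4)·(2)] = 3
Sum: 1·(1) + 1·(-3) + (-7)·(3) = -23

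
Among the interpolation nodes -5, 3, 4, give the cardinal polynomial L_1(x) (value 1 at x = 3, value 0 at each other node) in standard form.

L_1(x) = (x + 5)(x - 4) / [(8)·(-1)]
       = (x^2 + x - 20) / (-8)

L_1(x) = -(1/8)x^2 - (1/8)x + 5/2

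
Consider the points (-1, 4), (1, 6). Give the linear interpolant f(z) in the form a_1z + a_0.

f(z) = z + 5

Build the Lagrange basis polynomials:
L_0(z) = (z - 1) / [-2] = -(1/2)z + 1/2
L_1(z) = (z + 1) / [2] = (1/2)z + 1/2
f(z) = 4·L_0 + 6·L_1
  4·L_0(z) = -2z + 2
  6·L_1(z) = 3z + 3
Adding term by term: z + 5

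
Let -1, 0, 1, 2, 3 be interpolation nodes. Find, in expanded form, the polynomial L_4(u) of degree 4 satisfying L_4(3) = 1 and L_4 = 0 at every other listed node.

L_4(u) = (u + 1)u(u - 1)(u - 2) / [(4)·(3)·(2)·(1)]
       = (u^4 - 2u^3 - u^2 + 2u) / (24)

L_4(u) = (1/24)u^4 - (1/12)u^3 - (1/24)u^2 + (1/12)u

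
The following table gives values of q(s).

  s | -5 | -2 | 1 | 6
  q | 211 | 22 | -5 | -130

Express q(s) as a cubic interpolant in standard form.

q(s) = -s^3 + 3s^2 - 3s - 4

L_0(s) = (s + 2)(s - 1)(s - 6) / [-198] = -(1/198)s^3 + (5/198)s^2 + (4/99)s - 2/33
L_1(s) = (s + 5)(s - 1)(s - 6) / [72] = (1/72)s^3 - (1/36)s^2 - (29/72)s + 5/12
L_2(s) = (s + 5)(s + 2)(s - 6) / [-90] = -(1/90)s^3 - (1/90)s^2 + (16/45)s + 2/3
L_3(s) = (s + 5)(s + 2)(s - 1) / [440] = (1/440)s^3 + (3/220)s^2 + (3/440)s - 1/44
q(s) = 211·L_0 + 22·L_1 + (-5)·L_2 + (-130)·L_3
  211·L_0(s) = -(211/198)s^3 + (1055/198)s^2 + (844/99)s - 422/33
  22·L_1(s) = (11/36)s^3 - (11/18)s^2 - (319/36)s + 55/6
  (-5)·L_2(s) = (1/18)s^3 + (1/18)s^2 - (16/9)s - 10/3
  (-130)·L_3(s) = -(13/44)s^3 - (39/22)s^2 - (39/44)s + 65/22
Adding term by term: -s^3 + 3s^2 - 3s - 4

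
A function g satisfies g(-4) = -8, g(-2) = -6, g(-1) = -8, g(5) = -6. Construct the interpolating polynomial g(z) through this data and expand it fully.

L_0(z) = (z + 2)(z + 1)(z - 5) / [-54] = -(1/54)z^3 + (1/27)z^2 + (13/54)z + 5/27
L_1(z) = (z + 4)(z + 1)(z - 5) / [14] = (1/14)z^3 - (3/2)z - 10/7
L_2(z) = (z + 4)(z + 2)(z - 5) / [-18] = -(1/18)z^3 - (1/18)z^2 + (11/9)z + 20/9
L_3(z) = (z + 4)(z + 2)(z + 1) / [378] = (1/378)z^3 + (1/54)z^2 + (1/27)z + 4/189
g(z) = (-8)·L_0 + (-6)·L_1 + (-8)·L_2 + (-6)·L_3
  (-8)·L_0(z) = (4/27)z^3 - (8/27)z^2 - (52/27)z - 40/27
  (-6)·L_1(z) = -(3/7)z^3 + 9z + 60/7
  (-8)·L_2(z) = (4/9)z^3 + (4/9)z^2 - (88/9)z - 160/9
  (-6)·L_3(z) = -(1/63)z^3 - (1/9)z^2 - (2/9)z - 8/63
Adding term by term: (4/27)z^3 + (1/27)z^2 - (79/27)z - 292/27

g(z) = (4/27)z^3 + (1/27)z^2 - (79/27)z - 292/27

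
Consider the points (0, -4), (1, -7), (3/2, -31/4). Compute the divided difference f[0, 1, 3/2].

f[0,1] = (-7 - (-4)) / (1 - 0) = -3
f[1,3/2] = (-31/4 - (-7)) / (3/2 - 1) = -3/2
f[0,1,3/2] = (-3/2 - (-3)) / (3/2 - 0) = 1

1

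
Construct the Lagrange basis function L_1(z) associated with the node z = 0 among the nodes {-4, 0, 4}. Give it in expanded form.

L_1(z) = -(1/16)z^2 + 1

L_1(z) = (z + 4)(z - 4) / [(4)·(-4)]
       = (z^2 - 16) / (-16)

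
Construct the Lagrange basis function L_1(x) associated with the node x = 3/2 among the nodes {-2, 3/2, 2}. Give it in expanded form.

L_1(x) = (x + 2)(x - 2) / [(7/2)·(-1/2)]
       = (x^2 - 4) / (-7/4)

L_1(x) = -(4/7)x^2 + 16/7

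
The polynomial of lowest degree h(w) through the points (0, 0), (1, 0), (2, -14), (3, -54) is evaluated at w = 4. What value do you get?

L_0(4) = (3)·(2)·(1)/[(-1)·(-2)·(-3)] = -1
L_1(4) = (4)·(2)·(1)/[(1)·(-1)·(-2)] = 4
L_2(4) = (4)·(3)·(1)/[(2)·(1)·(-1)] = -6
L_3(4) = (4)·(3)·(2)/[(3)·(2)·(1)] = 4
Sum: 0 + 0 + (-14)·(-6) + (-54)·(4) = -132

-132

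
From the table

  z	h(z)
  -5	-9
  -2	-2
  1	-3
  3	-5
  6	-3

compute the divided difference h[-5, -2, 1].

-4/9

h[-5,-2] = (-2 - (-9)) / (-2 - (-5)) = 7/3
h[-2,1] = (-3 - (-2)) / (1 - (-2)) = -1/3
h[-5,-2,1] = (-1/3 - 7/3) / (1 - (-5)) = -4/9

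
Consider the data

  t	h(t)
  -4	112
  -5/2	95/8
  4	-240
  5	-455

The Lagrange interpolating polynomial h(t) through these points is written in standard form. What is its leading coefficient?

Build the Lagrange basis polynomials:
L_0(t) = (t + 5/2)(t - 4)(t - 5) / [-108] = -(1/108)t^3 + (13/216)t^2 + (5/216)t - 25/54
L_1(t) = (t + 4)(t - 4)(t - 5) / [585/8] = (8/585)t^3 - (8/117)t^2 - (128/585)t + 128/117
L_2(t) = (t + 4)(t + 5/2)(t - 5) / [-52] = -(1/52)t^3 - (3/104)t^2 + (45/104)t + 25/26
L_3(t) = (t + 4)(t + 5/2)(t - 4) / [135/2] = (2/135)t^3 + (1/27)t^2 - (32/135)t - 16/27
h(t) = 112·L_0 + (95/8)·L_1 + (-240)·L_2 + (-455)·L_3
Only the coefficient of t^3 is needed; take it from each L_i and combine:
112·(-1/108) + (95/8)·(8/585) + (-240)·(-1/52) + (-455)·(2/135) = -3

-3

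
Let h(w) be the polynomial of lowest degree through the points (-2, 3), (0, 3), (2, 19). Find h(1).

9

Using Newton's divided-difference form:
h[-2,0] = (3 - 3) / (0 - (-2)) = 0
h[0,2] = (19 - 3) / (2 - 0) = 8
h[-2,0,2] = (8 - 0) / (2 - (-2)) = 2
h(1) = 3 + 0·(3) + 2·(3)·(1) = 9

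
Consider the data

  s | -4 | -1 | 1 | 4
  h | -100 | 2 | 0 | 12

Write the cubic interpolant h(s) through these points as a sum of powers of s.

Newton's divided differences:
h[-4,-1] = (2 - (-100)) / (-1 - (-4)) = 34
h[-1,1] = (0 - 2) / (1 - (-1)) = -1
h[1,4] = (12 - 0) / (4 - 1) = 4
h[-4,-1,1] = (-1 - 34) / (1 - (-4)) = -7
h[-1,1,4] = (4 - (-1)) / (4 - (-1)) = 1
h[-4,-1,1,4] = (1 - (-7)) / (4 - (-4)) = 1
h(s) = -100 + 34·(s + 4) + (-7)·(s + 4)(s + 1) + 1·(s + 4)(s + 1)(s - 1)
Expanding: h(s) = s^3 - 3s^2 - 2s + 4

h(s) = s^3 - 3s^2 - 2s + 4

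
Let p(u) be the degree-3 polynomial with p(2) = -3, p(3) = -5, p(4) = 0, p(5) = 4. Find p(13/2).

Evaluate each Lagrange basis at u = 13/2:
L_0(13/2) = (7/2)·(5/2)·(3/2)/[(-1)·(-2)·(-3)] = -35/16
L_1(13/2) = (9/2)·(5/2)·(3/2)/[(1)·(-1)·(-2)] = 135/16
L_2(13/2) = (9/2)·(7/2)·(3/2)/[(2)·(1)·(-1)] = -189/16
L_3(13/2) = (9/2)·(7/2)·(5/2)/[(3)·(2)·(1)] = 105/16
Sum: (-3)·(-35/16) + (-5)·(135/16) + 0 + 4·(105/16) = -75/8

-75/8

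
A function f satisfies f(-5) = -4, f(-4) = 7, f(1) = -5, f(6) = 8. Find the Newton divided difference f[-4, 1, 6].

1/2

f[-4,1] = (-5 - 7) / (1 - (-4)) = -12/5
f[1,6] = (8 - (-5)) / (6 - 1) = 13/5
f[-4,1,6] = (13/5 - (-12/5)) / (6 - (-4)) = 1/2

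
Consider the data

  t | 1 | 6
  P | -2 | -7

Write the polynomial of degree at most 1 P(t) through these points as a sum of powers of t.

L_0(t) = (t - 6) / [-5] = -(1/5)t + 6/5
L_1(t) = (t - 1) / [5] = (1/5)t - 1/5
P(t) = (-2)·L_0 + (-7)·L_1
  (-2)·L_0(t) = (2/5)t - 12/5
  (-7)·L_1(t) = -(7/5)t + 7/5
Adding term by term: -t - 1

P(t) = -t - 1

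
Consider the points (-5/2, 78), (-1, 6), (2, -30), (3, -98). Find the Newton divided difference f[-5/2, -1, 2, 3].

-4

f[-5/2,-1] = (6 - 78) / (-1 - (-5/2)) = -48
f[-1,2] = (-30 - 6) / (2 - (-1)) = -12
f[2,3] = (-98 - (-30)) / (3 - 2) = -68
f[-5/2,-1,2] = (-12 - (-48)) / (2 - (-5/2)) = 8
f[-1,2,3] = (-68 - (-12)) / (3 - (-1)) = -14
f[-5/2,-1,2,3] = (-14 - 8) / (3 - (-5/2)) = -4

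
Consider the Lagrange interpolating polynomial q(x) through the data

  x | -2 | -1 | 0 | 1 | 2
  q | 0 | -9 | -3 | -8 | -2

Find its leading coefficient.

L_0(x) = (x + 1)x(x - 1)(x - 2) / [24] = (1/24)x^4 - (1/12)x^3 - (1/24)x^2 + (1/12)x
L_1(x) = (x + 2)x(x - 1)(x - 2) / [-6] = -(1/6)x^4 + (1/6)x^3 + (2/3)x^2 - (2/3)x
L_2(x) = (x + 2)(x + 1)(x - 1)(x - 2) / [4] = (1/4)x^4 - (5/4)x^2 + 1
L_3(x) = (x + 2)(x + 1)x(x - 2) / [-6] = -(1/6)x^4 - (1/6)x^3 + (2/3)x^2 + (2/3)x
L_4(x) = (x + 2)(x + 1)x(x - 1) / [24] = (1/24)x^4 + (1/12)x^3 - (1/24)x^2 - (1/12)x
q(x) = 0·L_0 + (-9)·L_1 + (-3)·L_2 + (-8)·L_3 + (-2)·L_4
Only the coefficient of x^4 is needed; take it from each L_i and combine:
0·(1/24) + (-9)·(-1/6) + (-3)·(1/4) + (-8)·(-1/6) + (-2)·(1/24) = 2

2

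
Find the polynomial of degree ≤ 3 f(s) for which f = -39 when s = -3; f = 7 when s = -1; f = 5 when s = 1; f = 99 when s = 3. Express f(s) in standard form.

f(s) = 3s^3 + 3s^2 - 4s + 3

Newton's divided differences:
f[-3,-1] = (7 - (-39)) / (-1 - (-3)) = 23
f[-1,1] = (5 - 7) / (1 - (-1)) = -1
f[1,3] = (99 - 5) / (3 - 1) = 47
f[-3,-1,1] = (-1 - 23) / (1 - (-3)) = -6
f[-1,1,3] = (47 - (-1)) / (3 - (-1)) = 12
f[-3,-1,1,3] = (12 - (-6)) / (3 - (-3)) = 3
f(s) = -39 + 23·(s + 3) + (-6)·(s + 3)(s + 1) + 3·(s + 3)(s + 1)(s - 1)
Expanding: f(s) = 3s^3 + 3s^2 - 4s + 3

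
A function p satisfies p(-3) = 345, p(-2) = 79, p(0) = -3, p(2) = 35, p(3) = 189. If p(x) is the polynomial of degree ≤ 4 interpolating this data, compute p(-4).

1001

Using Newton's divided-difference form:
p[-3,-2] = (79 - 345) / (-2 - (-3)) = -266
p[-2,0] = (-3 - 79) / (0 - (-2)) = -41
p[0,2] = (35 - (-3)) / (2 - 0) = 19
p[2,3] = (189 - 35) / (3 - 2) = 154
p[-3,-2,0] = (-41 - (-266)) / (0 - (-3)) = 75
p[-2,0,2] = (19 - (-41)) / (2 - (-2)) = 15
p[0,2,3] = (154 - 19) / (3 - 0) = 45
p[-3,-2,0,2] = (15 - 75) / (2 - (-3)) = -12
p[-2,0,2,3] = (45 - 15) / (3 - (-2)) = 6
p[-3,-2,0,2,3] = (6 - (-12)) / (3 - (-3)) = 3
p(-4) = 345 + (-266)·(-1) + 75·(-1)·(-2) + (-12)·(-1)·(-2)·(-4) + 3·(-1)·(-2)·(-4)·(-6) = 1001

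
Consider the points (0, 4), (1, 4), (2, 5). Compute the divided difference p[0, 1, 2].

p[0,1] = (4 - 4) / (1 - 0) = 0
p[1,2] = (5 - 4) / (2 - 1) = 1
p[0,1,2] = (1 - 0) / (2 - 0) = 1/2

1/2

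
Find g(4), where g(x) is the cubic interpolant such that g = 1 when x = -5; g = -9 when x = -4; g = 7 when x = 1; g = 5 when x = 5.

L_0(4) = (8)·(3)·(-1)/[(-1)·(-6)·(-10)] = 2/5
L_1(4) = (9)·(3)·(-1)/[(1)·(-5)·(-9)] = -3/5
L_2(4) = (9)·(8)·(-1)/[(6)·(5)·(-4)] = 3/5
L_3(4) = (9)·(8)·(3)/[(10)·(9)·(4)] = 3/5
Sum: 1·(2/5) + (-9)·(-3/5) + 7·(3/5) + 5·(3/5) = 13

13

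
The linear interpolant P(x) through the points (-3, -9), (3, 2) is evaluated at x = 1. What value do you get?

-5/3

Evaluate each Lagrange basis at x = 1:
L_0(1) = (-2)/[(-6)] = 1/3
L_1(1) = (4)/[(6)] = 2/3
Sum: (-9)·(1/3) + 2·(2/3) = -5/3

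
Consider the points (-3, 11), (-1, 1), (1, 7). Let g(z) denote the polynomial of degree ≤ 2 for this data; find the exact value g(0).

Evaluate each Lagrange basis at z = 0:
L_0(0) = (1)·(-1)/[(-2)·(-4)] = -1/8
L_1(0) = (3)·(-1)/[(2)·(-2)] = 3/4
L_2(0) = (3)·(1)/[(4)·(2)] = 3/8
Sum: 11·(-1/8) + 1·(3/4) + 7·(3/8) = 2

2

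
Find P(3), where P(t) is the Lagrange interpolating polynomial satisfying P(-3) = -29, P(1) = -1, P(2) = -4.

-11

Evaluate each Lagrange basis at t = 3:
L_0(3) = (2)·(1)/[(-4)·(-5)] = 1/10
L_1(3) = (6)·(1)/[(4)·(-1)] = -3/2
L_2(3) = (6)·(2)/[(5)·(1)] = 12/5
Sum: (-29)·(1/10) + (-1)·(-3/2) + (-4)·(12/5) = -11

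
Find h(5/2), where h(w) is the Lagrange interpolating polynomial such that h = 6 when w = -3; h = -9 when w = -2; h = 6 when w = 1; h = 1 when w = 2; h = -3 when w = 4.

-1305/448

Evaluate each Lagrange basis at w = 5/2:
L_0(5/2) = (9/2)·(3/2)·(1/2)·(-3/2)/[(-1)·(-4)·(-5)·(-7)] = -81/2240
L_1(5/2) = (11/2)·(3/2)·(1/2)·(-3/2)/[(1)·(-3)·(-4)·(-6)] = 11/128
L_2(5/2) = (11/2)·(9/2)·(1/2)·(-3/2)/[(4)·(3)·(-1)·(-3)] = -33/64
L_3(5/2) = (11/2)·(9/2)·(3/2)·(-3/2)/[(5)·(4)·(1)·(-2)] = 891/640
L_4(5/2) = (11/2)·(9/2)·(3/2)·(1/2)/[(7)·(6)·(3)·(2)] = 33/448
Sum: 6·(-81/2240) + (-9)·(11/128) + 6·(-33/64) + 1·(891/640) + (-3)·(33/448) = -1305/448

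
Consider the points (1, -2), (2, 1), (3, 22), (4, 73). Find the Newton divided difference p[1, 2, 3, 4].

p[1,2] = (1 - (-2)) / (2 - 1) = 3
p[2,3] = (22 - 1) / (3 - 2) = 21
p[3,4] = (73 - 22) / (4 - 3) = 51
p[1,2,3] = (21 - 3) / (3 - 1) = 9
p[2,3,4] = (51 - 21) / (4 - 2) = 15
p[1,2,3,4] = (15 - 9) / (4 - 1) = 2

2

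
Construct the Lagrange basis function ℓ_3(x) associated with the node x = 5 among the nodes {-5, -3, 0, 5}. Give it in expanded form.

ℓ_3(x) = (x + 5)(x + 3)x / [(10)·(8)·(5)]
       = (x^3 + 8x^2 + 15x) / (400)

ℓ_3(x) = (1/400)x^3 + (1/50)x^2 + (3/80)x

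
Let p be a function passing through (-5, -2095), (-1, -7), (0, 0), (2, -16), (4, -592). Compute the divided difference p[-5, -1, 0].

p[-5,-1] = (-7 - (-2095)) / (-1 - (-5)) = 522
p[-1,0] = (0 - (-7)) / (0 - (-1)) = 7
p[-5,-1,0] = (7 - 522) / (0 - (-5)) = -103

-103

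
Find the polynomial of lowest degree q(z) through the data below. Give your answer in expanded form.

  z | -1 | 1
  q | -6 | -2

Build the Lagrange basis polynomials:
L_0(z) = (z - 1) / [-2] = -(1/2)z + 1/2
L_1(z) = (z + 1) / [2] = (1/2)z + 1/2
q(z) = (-6)·L_0 + (-2)·L_1
  (-6)·L_0(z) = 3z - 3
  (-2)·L_1(z) = -z - 1
Adding term by term: 2z - 4

q(z) = 2z - 4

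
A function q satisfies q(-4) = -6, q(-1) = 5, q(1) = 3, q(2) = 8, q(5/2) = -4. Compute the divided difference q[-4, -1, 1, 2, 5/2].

q[-4,-1] = (5 - (-6)) / (-1 - (-4)) = 11/3
q[-1,1] = (3 - 5) / (1 - (-1)) = -1
q[1,2] = (8 - 3) / (2 - 1) = 5
q[2,5/2] = (-4 - 8) / (5/2 - 2) = -24
q[-4,-1,1] = (-1 - 11/3) / (1 - (-4)) = -14/15
q[-1,1,2] = (5 - (-1)) / (2 - (-1)) = 2
q[1,2,5/2] = (-24 - 5) / (5/2 - 1) = -58/3
q[-4,-1,1,2] = (2 - (-14/15)) / (2 - (-4)) = 22/45
q[-1,1,2,5/2] = (-58/3 - 2) / (5/2 - (-1)) = -128/21
q[-4,-1,1,2,5/2] = (-128/21 - 22/45) / (5/2 - (-4)) = -4148/4095

-4148/4095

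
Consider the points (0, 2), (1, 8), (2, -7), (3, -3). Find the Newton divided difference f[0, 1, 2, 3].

20/3

f[0,1] = (8 - 2) / (1 - 0) = 6
f[1,2] = (-7 - 8) / (2 - 1) = -15
f[2,3] = (-3 - (-7)) / (3 - 2) = 4
f[0,1,2] = (-15 - 6) / (2 - 0) = -21/2
f[1,2,3] = (4 - (-15)) / (3 - 1) = 19/2
f[0,1,2,3] = (19/2 - (-21/2)) / (3 - 0) = 20/3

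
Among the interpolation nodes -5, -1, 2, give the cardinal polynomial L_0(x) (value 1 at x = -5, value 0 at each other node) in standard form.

L_0(x) = (x + 1)(x - 2) / [(-4)·(-7)]
       = (x^2 - x - 2) / (28)

L_0(x) = (1/28)x^2 - (1/28)x - 1/14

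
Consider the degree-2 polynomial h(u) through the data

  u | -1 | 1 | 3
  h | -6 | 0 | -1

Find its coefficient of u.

Build the Lagrange basis polynomials:
L_0(u) = (u - 1)(u - 3) / [8] = (1/8)u^2 - (1/2)u + 3/8
L_1(u) = (u + 1)(u - 3) / [-4] = -(1/4)u^2 + (1/2)u + 3/4
L_2(u) = (u + 1)(u - 1) / [8] = (1/8)u^2 - 1/8
h(u) = (-6)·L_0 + 0·L_1 + (-1)·L_2
Only the coefficient of u is needed; take it from each L_i and combine:
(-6)·(-1/2) + 0·(1/2) + (-1)·(0) = 3

3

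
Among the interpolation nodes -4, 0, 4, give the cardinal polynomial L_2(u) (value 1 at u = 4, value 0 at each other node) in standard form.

L_2(u) = (u + 4)u / [(8)·(4)]
       = (u^2 + 4u) / (32)

L_2(u) = (1/32)u^2 + (1/8)u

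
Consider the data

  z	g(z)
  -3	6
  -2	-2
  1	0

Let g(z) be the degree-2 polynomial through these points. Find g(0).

-5

L_0(0) = (2)·(-1)/[(-1)·(-4)] = -1/2
L_1(0) = (3)·(-1)/[(1)·(-3)] = 1
L_2(0) = (3)·(2)/[(4)·(3)] = 1/2
Sum: 6·(-1/2) + (-2)·(1) + 0 = -5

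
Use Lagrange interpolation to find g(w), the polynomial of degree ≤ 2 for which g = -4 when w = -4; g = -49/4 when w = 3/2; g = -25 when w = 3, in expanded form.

Build the Lagrange basis polynomials:
L_0(w) = (w - 3/2)(w - 3) / [77/2] = (2/77)w^2 - (9/77)w + 9/77
L_1(w) = (w + 4)(w - 3) / [-33/4] = -(4/33)w^2 - (4/33)w + 16/11
L_2(w) = (w + 4)(w - 3/2) / [21/2] = (2/21)w^2 + (5/21)w - 4/7
g(w) = (-4)·L_0 + (-49/4)·L_1 + (-25)·L_2
  (-4)·L_0(w) = -(8/77)w^2 + (36/77)w - 36/77
  (-49/4)·L_1(w) = (49/33)w^2 + (49/33)w - 196/11
  (-25)·L_2(w) = -(50/21)w^2 - (125/21)w + 100/7
Adding term by term: -w^2 - 4w - 4

g(w) = -w^2 - 4w - 4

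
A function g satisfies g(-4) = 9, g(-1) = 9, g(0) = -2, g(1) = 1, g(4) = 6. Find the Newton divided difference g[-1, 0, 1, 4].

g[-1,0] = (-2 - 9) / (0 - (-1)) = -11
g[0,1] = (1 - (-2)) / (1 - 0) = 3
g[1,4] = (6 - 1) / (4 - 1) = 5/3
g[-1,0,1] = (3 - (-11)) / (1 - (-1)) = 7
g[0,1,4] = (5/3 - 3) / (4 - 0) = -1/3
g[-1,0,1,4] = (-1/3 - 7) / (4 - (-1)) = -22/15

-22/15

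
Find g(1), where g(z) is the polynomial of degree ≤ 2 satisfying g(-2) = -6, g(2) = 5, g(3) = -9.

123/10

L_0(1) = (-1)·(-2)/[(-4)·(-5)] = 1/10
L_1(1) = (3)·(-2)/[(4)·(-1)] = 3/2
L_2(1) = (3)·(-1)/[(5)·(1)] = -3/5
Sum: (-6)·(1/10) + 5·(3/2) + (-9)·(-3/5) = 123/10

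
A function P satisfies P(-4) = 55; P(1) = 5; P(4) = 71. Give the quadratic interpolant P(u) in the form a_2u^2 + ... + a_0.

P(u) = 4u^2 + 2u - 1

Newton's divided differences:
P[-4,1] = (5 - 55) / (1 - (-4)) = -10
P[1,4] = (71 - 5) / (4 - 1) = 22
P[-4,1,4] = (22 - (-10)) / (4 - (-4)) = 4
P(u) = 55 + (-10)·(u + 4) + 4·(u + 4)(u - 1)
Expanding: P(u) = 4u^2 + 2u - 1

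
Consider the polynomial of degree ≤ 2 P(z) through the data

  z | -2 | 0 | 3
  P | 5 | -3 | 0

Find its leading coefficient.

The leading coefficient equals the top divided difference P[-2,0,3].
P[-2,0] = (-3 - 5) / (0 - (-2)) = -4
P[0,3] = (0 - (-3)) / (3 - 0) = 1
P[-2,0,3] = (1 - (-4)) / (3 - (-2)) = 1

1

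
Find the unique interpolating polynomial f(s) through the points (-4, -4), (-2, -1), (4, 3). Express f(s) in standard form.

Build the Lagrange basis polynomials:
L_0(s) = (s + 2)(s - 4) / [16] = (1/16)s^2 - (1/8)s - 1/2
L_1(s) = (s + 4)(s - 4) / [-12] = -(1/12)s^2 + 4/3
L_2(s) = (s + 4)(s + 2) / [48] = (1/48)s^2 + (1/8)s + 1/6
f(s) = (-4)·L_0 + (-1)·L_1 + 3·L_2
  (-4)·L_0(s) = -(1/4)s^2 + (1/2)s + 2
  (-1)·L_1(s) = (1/12)s^2 - 4/3
  3·L_2(s) = (1/16)s^2 + (3/8)s + 1/2
Adding term by term: -(5/48)s^2 + (7/8)s + 7/6

f(s) = -(5/48)s^2 + (7/8)s + 7/6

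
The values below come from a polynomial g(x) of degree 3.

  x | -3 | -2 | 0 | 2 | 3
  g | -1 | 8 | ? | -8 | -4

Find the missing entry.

The 4 known values determine g uniquely (degree ≤ 3).
Evaluate each Lagrange basis at x = 0:
L_0(0) = (2)·(-2)·(-3)/[(-1)·(-5)·(-6)] = -2/5
L_1(0) = (3)·(-2)·(-3)/[(1)·(-4)·(-5)] = 9/10
L_2(0) = (3)·(2)·(-3)/[(5)·(4)·(-1)] = 9/10
L_3(0) = (3)·(2)·(-2)/[(6)·(5)·(1)] = -2/5
Sum: (-1)·(-2/5) + 8·(9/10) + (-8)·(9/10) + (-4)·(-2/5) = 2

2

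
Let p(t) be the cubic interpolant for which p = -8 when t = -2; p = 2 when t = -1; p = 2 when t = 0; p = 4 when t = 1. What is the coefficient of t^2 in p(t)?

Build the Lagrange basis polynomials:
L_0(t) = (t + 1)t(t - 1) / [-6] = -(1/6)t^3 + (1/6)t
L_1(t) = (t + 2)t(t - 1) / [2] = (1/2)t^3 + (1/2)t^2 - t
L_2(t) = (t + 2)(t + 1)(t - 1) / [-2] = -(1/2)t^3 - t^2 + (1/2)t + 1
L_3(t) = (t + 2)(t + 1)t / [6] = (1/6)t^3 + (1/2)t^2 + (1/3)t
p(t) = (-8)·L_0 + 2·L_1 + 2·L_2 + 4·L_3
Only the coefficient of t^2 is needed; take it from each L_i and combine:
(-8)·(0) + 2·(1/2) + 2·(-1) + 4·(1/2) = 1

1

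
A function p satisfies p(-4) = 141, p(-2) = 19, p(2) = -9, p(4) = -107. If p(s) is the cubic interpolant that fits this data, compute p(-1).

3

Evaluate each Lagrange basis at s = -1:
L_0(-1) = (1)·(-3)·(-5)/[(-2)·(-6)·(-8)] = -5/32
L_1(-1) = (3)·(-3)·(-5)/[(2)·(-4)·(-6)] = 15/16
L_2(-1) = (3)·(1)·(-5)/[(6)·(4)·(-2)] = 5/16
L_3(-1) = (3)·(1)·(-3)/[(8)·(6)·(2)] = -3/32
Sum: 141·(-5/32) + 19·(15/16) + (-9)·(5/16) + (-107)·(-3/32) = 3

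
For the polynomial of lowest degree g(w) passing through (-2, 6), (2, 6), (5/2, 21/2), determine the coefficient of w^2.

The leading coefficient equals the top divided difference g[-2,2,5/2].
g[-2,2] = (6 - 6) / (2 - (-2)) = 0
g[2,5/2] = (21/2 - 6) / (5/2 - 2) = 9
g[-2,2,5/2] = (9 - 0) / (5/2 - (-2)) = 2

2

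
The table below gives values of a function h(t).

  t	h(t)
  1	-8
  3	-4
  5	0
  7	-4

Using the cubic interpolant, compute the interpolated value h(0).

-15/2

Evaluate each Lagrange basis at t = 0:
L_0(0) = (-3)·(-5)·(-7)/[(-2)·(-4)·(-6)] = 35/16
L_1(0) = (-1)·(-5)·(-7)/[(2)·(-2)·(-4)] = -35/16
L_2(0) = (-1)·(-3)·(-7)/[(4)·(2)·(-2)] = 21/16
L_3(0) = (-1)·(-3)·(-5)/[(6)·(4)·(2)] = -5/16
Sum: (-8)·(35/16) + (-4)·(-35/16) + 0 + (-4)·(-5/16) = -15/2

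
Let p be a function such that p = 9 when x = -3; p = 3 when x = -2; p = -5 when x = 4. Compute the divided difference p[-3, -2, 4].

p[-3,-2] = (3 - 9) / (-2 - (-3)) = -6
p[-2,4] = (-5 - 3) / (4 - (-2)) = -4/3
p[-3,-2,4] = (-4/3 - (-6)) / (4 - (-3)) = 2/3

2/3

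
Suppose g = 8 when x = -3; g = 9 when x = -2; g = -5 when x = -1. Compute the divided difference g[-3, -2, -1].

g[-3,-2] = (9 - 8) / (-2 - (-3)) = 1
g[-2,-1] = (-5 - 9) / (-1 - (-2)) = -14
g[-3,-2,-1] = (-14 - 1) / (-1 - (-3)) = -15/2

-15/2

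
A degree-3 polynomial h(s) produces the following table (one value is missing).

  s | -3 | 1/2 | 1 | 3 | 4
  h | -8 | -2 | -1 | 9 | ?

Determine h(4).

The 4 known values determine h uniquely (degree ≤ 3).
Evaluate each Lagrange basis at s = 4:
L_0(4) = (7/2)·(3)·(1)/[(-7/2)·(-4)·(-6)] = -1/8
L_1(4) = (7)·(3)·(1)/[(7/2)·(-1/2)·(-5/2)] = 24/5
L_2(4) = (7)·(7/2)·(1)/[(4)·(1/2)·(-2)] = -49/8
L_3(4) = (7)·(7/2)·(3)/[(6)·(5/2)·(2)] = 49/20
Sum: (-8)·(-1/8) + (-2)·(24/5) + (-1)·(-49/8) + 9·(49/20) = 783/40

783/40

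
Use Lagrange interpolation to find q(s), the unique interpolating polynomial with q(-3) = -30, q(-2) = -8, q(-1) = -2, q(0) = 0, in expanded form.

L_0(s) = (s + 2)(s + 1)s / [-6] = -(1/6)s^3 - (1/2)s^2 - (1/3)s
L_1(s) = (s + 3)(s + 1)s / [2] = (1/2)s^3 + 2s^2 + (3/2)s
L_2(s) = (s + 3)(s + 2)s / [-2] = -(1/2)s^3 - (5/2)s^2 - 3s
L_3(s) = (s + 3)(s + 2)(s + 1) / [6] = (1/6)s^3 + s^2 + (11/6)s + 1
q(s) = (-30)·L_0 + (-8)·L_1 + (-2)·L_2 + 0·L_3
  (-30)·L_0(s) = 5s^3 + 15s^2 + 10s
  (-8)·L_1(s) = -4s^3 - 16s^2 - 12s
  (-2)·L_2(s) = s^3 + 5s^2 + 6s
  0·L_3(s) = 0
Adding term by term: 2s^3 + 4s^2 + 4s

q(s) = 2s^3 + 4s^2 + 4s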